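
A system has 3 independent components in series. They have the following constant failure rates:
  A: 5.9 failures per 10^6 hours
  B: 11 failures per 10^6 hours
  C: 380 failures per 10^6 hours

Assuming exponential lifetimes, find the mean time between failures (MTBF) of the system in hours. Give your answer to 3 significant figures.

2520

Series of exponential components: λ_sys = Σ λ_i
λ_sys = 0.0000059 + 0.000011 + 0.00038 = 3.9690e-04 /h
MTBF = 1 / λ_sys = 2520 h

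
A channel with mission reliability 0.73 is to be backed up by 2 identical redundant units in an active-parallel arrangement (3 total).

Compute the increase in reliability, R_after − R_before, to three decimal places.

R_before = 0.73
R_after = 1 − (1 − 0.73)^3 = 0.980
ΔR = 0.980 − 0.73 = 0.250

0.250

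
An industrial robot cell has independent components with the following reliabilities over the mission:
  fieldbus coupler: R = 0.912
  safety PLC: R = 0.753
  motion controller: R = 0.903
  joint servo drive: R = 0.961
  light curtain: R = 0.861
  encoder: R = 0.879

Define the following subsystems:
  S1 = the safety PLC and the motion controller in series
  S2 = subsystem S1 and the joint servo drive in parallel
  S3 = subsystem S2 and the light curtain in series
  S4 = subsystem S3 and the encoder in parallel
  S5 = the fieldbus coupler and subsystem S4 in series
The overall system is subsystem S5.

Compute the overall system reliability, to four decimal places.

0.8955

Series (safety PLC and motion controller): 0.753000 × 0.903000 = 0.679959
Parallel ([0.679959] and joint servo drive): 1 − (1 − 0.679959)(1 − 0.961000) = 0.987518
Series ([0.987518] and light curtain): 0.987518 × 0.861000 = 0.850253
Parallel ([0.850253] and encoder): 1 − (1 − 0.850253)(1 − 0.879000) = 0.981881
Series (fieldbus coupler and [0.981881]): 0.912000 × 0.981881 = 0.8955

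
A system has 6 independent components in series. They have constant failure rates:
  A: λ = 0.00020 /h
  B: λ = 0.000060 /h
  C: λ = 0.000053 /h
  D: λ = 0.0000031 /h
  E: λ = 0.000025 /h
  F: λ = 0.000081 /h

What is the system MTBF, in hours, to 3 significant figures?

Series of exponential components: λ_sys = Σ λ_i
λ_sys = 0.00020 + 0.000060 + 0.000053 + 0.0000031 + 0.000025 + 0.000081 = 4.2210e-04 /h
MTBF = 1 / λ_sys = 2370 h

2370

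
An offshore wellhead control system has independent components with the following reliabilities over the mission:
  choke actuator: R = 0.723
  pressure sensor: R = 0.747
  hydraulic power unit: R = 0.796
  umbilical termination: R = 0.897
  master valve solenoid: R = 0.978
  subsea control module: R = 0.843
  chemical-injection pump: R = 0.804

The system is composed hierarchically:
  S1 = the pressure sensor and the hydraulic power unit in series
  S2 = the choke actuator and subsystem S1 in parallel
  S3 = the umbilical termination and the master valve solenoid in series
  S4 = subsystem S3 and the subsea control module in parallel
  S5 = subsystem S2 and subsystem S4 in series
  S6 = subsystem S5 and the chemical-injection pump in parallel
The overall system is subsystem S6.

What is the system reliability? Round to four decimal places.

0.9746

Series (pressure sensor and hydraulic power unit): 0.747000 × 0.796000 = 0.594612
Parallel (choke actuator and [0.594612]): 1 − (1 − 0.723000)(1 − 0.594612) = 0.887708
Series (umbilical termination and master valve solenoid): 0.897000 × 0.978000 = 0.877266
Parallel ([0.877266] and subsea control module): 1 − (1 − 0.877266)(1 − 0.843000) = 0.980731
Series ([0.887708] and [0.980731]): 0.887708 × 0.980731 = 0.870603
Parallel ([0.870603] and chemical-injection pump): 1 − (1 − 0.870603)(1 − 0.804000) = 0.9746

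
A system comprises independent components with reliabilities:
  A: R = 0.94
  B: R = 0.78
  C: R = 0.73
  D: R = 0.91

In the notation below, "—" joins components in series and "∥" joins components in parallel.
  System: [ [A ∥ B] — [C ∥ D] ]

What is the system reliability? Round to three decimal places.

Parallel (A and B): 1 − (1 − 0.94000)(1 − 0.78000) = 0.98680
Parallel (C and D): 1 − (1 − 0.73000)(1 − 0.91000) = 0.97570
Series ([0.98680] and [0.97570]): 0.98680 × 0.97570 = 0.963

0.963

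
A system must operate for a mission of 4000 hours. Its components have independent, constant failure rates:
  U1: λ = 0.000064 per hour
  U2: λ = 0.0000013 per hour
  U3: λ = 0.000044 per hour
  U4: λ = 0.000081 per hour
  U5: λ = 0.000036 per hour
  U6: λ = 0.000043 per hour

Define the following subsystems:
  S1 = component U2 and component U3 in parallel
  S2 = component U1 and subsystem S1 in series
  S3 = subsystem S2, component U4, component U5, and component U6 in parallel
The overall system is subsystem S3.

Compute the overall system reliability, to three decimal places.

R(U1) = exp(−0.000064 × 4000) = 0.77414
R(U2) = exp(−0.0000013 × 4000) = 0.99481
R(U3) = exp(−0.000044 × 4000) = 0.83862
R(U4) = exp(−0.000081 × 4000) = 0.72325
R(U5) = exp(−0.000036 × 4000) = 0.86589
R(U6) = exp(−0.000043 × 4000) = 0.84198
Parallel (U2 and U3): 1 − (1 − 0.99481)(1 − 0.83862) = 0.99916
Series (U1 and [0.99916]): 0.77414 × 0.99916 = 0.77349
Parallel ([0.77349], U4, U5, and U6): 1 − (1 − 0.77349)(1 − 0.72325)(1 − 0.86589)(1 − 0.84198) = 0.999

0.999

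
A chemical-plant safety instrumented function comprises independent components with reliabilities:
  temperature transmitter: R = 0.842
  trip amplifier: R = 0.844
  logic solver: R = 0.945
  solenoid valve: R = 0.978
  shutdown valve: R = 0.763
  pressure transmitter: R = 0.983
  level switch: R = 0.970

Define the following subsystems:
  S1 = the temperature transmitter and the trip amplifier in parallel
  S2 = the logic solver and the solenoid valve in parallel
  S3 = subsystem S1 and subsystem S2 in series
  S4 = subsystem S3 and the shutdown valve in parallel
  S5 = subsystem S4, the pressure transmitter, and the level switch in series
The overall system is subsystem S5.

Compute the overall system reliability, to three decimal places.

Parallel (temperature transmitter and trip amplifier): 1 − (1 − 0.84200)(1 − 0.84400) = 0.97535
Parallel (logic solver and solenoid valve): 1 − (1 − 0.94500)(1 − 0.97800) = 0.99879
Series ([0.97535] and [0.99879]): 0.97535 × 0.99879 = 0.97417
Parallel ([0.97417] and shutdown valve): 1 − (1 − 0.97417)(1 − 0.76300) = 0.99388
Series ([0.99388], pressure transmitter, and level switch): 0.99388 × 0.98300 × 0.97000 = 0.948

0.948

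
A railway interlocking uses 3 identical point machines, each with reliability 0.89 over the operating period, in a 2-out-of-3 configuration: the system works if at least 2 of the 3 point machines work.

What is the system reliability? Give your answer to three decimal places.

R = Σ_{i=2}^{3} C(3,i) p^i (1−p)^{3−i} with p = 0.89
C(3,2)·0.89^2·0.11^1 = 0.26139
C(3,3)·0.89^3·0.11^0 = 0.70497
Sum = 0.966

0.966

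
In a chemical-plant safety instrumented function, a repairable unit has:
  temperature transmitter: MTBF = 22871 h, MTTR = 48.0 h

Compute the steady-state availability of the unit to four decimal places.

0.9979

A(temperature transmitter) = MTBF/(MTBF+MTTR) = 22871/(22871+48.0) = 0.9979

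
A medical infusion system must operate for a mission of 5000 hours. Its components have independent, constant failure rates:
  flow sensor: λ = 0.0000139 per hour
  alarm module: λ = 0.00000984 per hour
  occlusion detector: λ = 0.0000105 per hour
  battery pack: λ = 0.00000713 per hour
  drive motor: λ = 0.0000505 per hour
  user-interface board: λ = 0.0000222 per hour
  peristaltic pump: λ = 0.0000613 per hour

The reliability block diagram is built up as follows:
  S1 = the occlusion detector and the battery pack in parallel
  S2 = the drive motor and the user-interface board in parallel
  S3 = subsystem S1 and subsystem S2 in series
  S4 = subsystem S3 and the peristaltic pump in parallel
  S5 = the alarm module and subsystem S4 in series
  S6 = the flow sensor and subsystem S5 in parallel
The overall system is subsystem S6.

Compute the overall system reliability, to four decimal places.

0.9964

R(flow sensor) = exp(−0.0000139 × 5000) = 0.932860
R(alarm module) = exp(−0.00000984 × 5000) = 0.951991
R(occlusion detector) = exp(−0.0000105 × 5000) = 0.948854
R(battery pack) = exp(−0.00000713 × 5000) = 0.964978
R(drive motor) = exp(−0.0000505 × 5000) = 0.776856
R(user-interface board) = exp(−0.0000222 × 5000) = 0.894939
R(peristaltic pump) = exp(−0.0000613 × 5000) = 0.736019
Parallel (occlusion detector and battery pack): 1 − (1 − 0.948854)(1 − 0.964978) = 0.998209
Parallel (drive motor and user-interface board): 1 − (1 − 0.776856)(1 − 0.894939) = 0.976556
Series ([0.998209] and [0.976556]): 0.998209 × 0.976556 = 0.974807
Parallel ([0.974807] and peristaltic pump): 1 − (1 − 0.974807)(1 − 0.736019) = 0.993350
Series (alarm module and [0.993350]): 0.951991 × 0.993350 = 0.945660
Parallel (flow sensor and [0.945660]): 1 − (1 − 0.932860)(1 − 0.945660) = 0.9964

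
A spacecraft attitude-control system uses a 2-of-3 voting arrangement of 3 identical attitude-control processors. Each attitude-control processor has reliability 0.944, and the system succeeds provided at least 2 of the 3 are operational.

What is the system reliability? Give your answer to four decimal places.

R = Σ_{i=2}^{3} C(3,i) p^i (1−p)^{3−i} with p = 0.944
C(3,2)·0.944^2·0.056^1 = 0.149711
C(3,3)·0.944^3·0.056^0 = 0.841232
Sum = 0.9909

0.9909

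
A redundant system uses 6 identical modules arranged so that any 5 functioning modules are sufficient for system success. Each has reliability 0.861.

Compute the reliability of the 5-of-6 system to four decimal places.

0.8020

R = Σ_{i=5}^{6} C(6,i) p^i (1−p)^{6−i} with p = 0.861
C(6,5)·0.861^5·0.139^1 = 0.394622
C(6,6)·0.861^6·0.139^0 = 0.407398
Sum = 0.8020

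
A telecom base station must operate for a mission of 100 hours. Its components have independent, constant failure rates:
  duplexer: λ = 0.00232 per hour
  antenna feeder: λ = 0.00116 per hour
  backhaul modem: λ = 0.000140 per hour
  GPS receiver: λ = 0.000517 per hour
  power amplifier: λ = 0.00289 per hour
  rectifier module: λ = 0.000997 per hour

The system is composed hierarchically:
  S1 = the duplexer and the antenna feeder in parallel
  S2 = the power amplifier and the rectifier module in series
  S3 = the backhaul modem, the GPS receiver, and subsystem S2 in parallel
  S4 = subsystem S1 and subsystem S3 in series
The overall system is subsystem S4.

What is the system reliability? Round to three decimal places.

0.977

R(duplexer) = exp(−0.00232 × 100) = 0.79295
R(antenna feeder) = exp(−0.00116 × 100) = 0.89048
R(backhaul modem) = exp(−0.000140 × 100) = 0.98610
R(GPS receiver) = exp(−0.000517 × 100) = 0.94961
R(power amplifier) = exp(−0.00289 × 100) = 0.74901
R(rectifier module) = exp(−0.000997 × 100) = 0.90511
Parallel (duplexer and antenna feeder): 1 − (1 − 0.79295)(1 − 0.89048) = 0.97732
Series (power amplifier and rectifier module): 0.74901 × 0.90511 = 0.67794
Parallel (backhaul modem, GPS receiver, and [0.67794]): 1 − (1 − 0.98610)(1 − 0.94961)(1 − 0.67794) = 0.99977
Series ([0.97732] and [0.99977]): 0.97732 × 0.99977 = 0.977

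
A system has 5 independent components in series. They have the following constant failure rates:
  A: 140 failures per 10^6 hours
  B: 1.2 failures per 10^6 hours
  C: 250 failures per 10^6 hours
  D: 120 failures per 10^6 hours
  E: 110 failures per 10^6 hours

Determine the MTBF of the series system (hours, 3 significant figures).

Series of exponential components: λ_sys = Σ λ_i
λ_sys = 0.00014 + 0.0000012 + 0.00025 + 0.00012 + 0.00011 = 6.2120e-04 /h
MTBF = 1 / λ_sys = 1610 h

1610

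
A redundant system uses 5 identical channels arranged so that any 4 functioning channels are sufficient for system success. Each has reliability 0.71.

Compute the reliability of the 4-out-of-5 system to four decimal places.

R = Σ_{i=4}^{5} C(5,i) p^i (1−p)^{5−i} with p = 0.71
C(5,4)·0.71^4·0.29^1 = 0.368469
C(5,5)·0.71^5·0.29^0 = 0.180423
Sum = 0.5489

0.5489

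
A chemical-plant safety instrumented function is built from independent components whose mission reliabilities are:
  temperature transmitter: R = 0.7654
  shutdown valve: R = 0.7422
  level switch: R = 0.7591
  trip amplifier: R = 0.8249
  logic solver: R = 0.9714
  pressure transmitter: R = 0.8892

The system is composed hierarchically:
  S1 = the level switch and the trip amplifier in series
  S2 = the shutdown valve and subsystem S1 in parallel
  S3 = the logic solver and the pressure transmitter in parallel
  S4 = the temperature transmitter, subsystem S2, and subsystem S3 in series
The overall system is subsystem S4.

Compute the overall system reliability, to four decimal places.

Series (level switch and trip amplifier): 0.759100 × 0.824900 = 0.626182
Parallel (shutdown valve and [0.626182]): 1 − (1 − 0.742200)(1 − 0.626182) = 0.903630
Parallel (logic solver and pressure transmitter): 1 − (1 − 0.971400)(1 − 0.889200) = 0.996831
Series (temperature transmitter, [0.903630], and [0.996831]): 0.765400 × 0.903630 × 0.996831 = 0.6894

0.6894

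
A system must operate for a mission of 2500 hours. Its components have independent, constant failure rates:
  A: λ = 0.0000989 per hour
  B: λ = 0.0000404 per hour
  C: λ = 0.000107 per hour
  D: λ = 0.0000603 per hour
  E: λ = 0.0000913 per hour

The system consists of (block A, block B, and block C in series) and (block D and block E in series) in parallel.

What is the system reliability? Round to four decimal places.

0.8550

R(A) = exp(−0.0000989 × 2500) = 0.780945
R(B) = exp(−0.0000404 × 2500) = 0.903933
R(C) = exp(−0.000107 × 2500) = 0.765290
R(D) = exp(−0.0000603 × 2500) = 0.860063
R(E) = exp(−0.0000913 × 2500) = 0.795925
Series (A, B, and C): 0.780945 × 0.903933 × 0.765290 = 0.540235
Series (D and E): 0.860063 × 0.795925 = 0.684546
Parallel ([0.540235] and [0.684546]): 1 − (1 − 0.540235)(1 − 0.684546) = 0.8550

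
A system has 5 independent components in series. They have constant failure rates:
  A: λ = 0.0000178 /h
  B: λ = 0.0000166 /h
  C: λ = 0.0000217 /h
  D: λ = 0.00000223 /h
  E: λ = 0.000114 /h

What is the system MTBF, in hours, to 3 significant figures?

Series of exponential components: λ_sys = Σ λ_i
λ_sys = 0.0000178 + 0.0000166 + 0.0000217 + 0.00000223 + 0.000114 = 1.7233e-04 /h
MTBF = 1 / λ_sys = 5800 h

5800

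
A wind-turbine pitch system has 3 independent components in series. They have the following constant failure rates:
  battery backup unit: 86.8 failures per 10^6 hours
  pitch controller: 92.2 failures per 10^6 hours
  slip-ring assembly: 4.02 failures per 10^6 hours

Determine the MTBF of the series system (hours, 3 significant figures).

Series of exponential components: λ_sys = Σ λ_i
λ_sys = 0.0000868 + 0.0000922 + 0.00000402 = 1.8302e-04 /h
MTBF = 1 / λ_sys = 5460 h

5460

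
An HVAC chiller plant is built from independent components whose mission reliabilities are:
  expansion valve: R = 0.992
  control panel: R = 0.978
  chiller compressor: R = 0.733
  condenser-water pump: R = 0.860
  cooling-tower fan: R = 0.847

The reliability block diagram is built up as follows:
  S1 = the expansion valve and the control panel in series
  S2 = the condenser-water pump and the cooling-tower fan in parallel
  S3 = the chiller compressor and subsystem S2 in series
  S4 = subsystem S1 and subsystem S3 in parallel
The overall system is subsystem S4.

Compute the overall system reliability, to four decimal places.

0.9916

Series (expansion valve and control panel): 0.992000 × 0.978000 = 0.970176
Parallel (condenser-water pump and cooling-tower fan): 1 − (1 − 0.860000)(1 − 0.847000) = 0.978580
Series (chiller compressor and [0.978580]): 0.733000 × 0.978580 = 0.717299
Parallel ([0.970176] and [0.717299]): 1 − (1 − 0.970176)(1 − 0.717299) = 0.9916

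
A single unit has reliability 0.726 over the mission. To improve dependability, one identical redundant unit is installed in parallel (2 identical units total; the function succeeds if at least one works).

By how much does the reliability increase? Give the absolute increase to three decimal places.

0.199

R_before = 0.726
R_after = 1 − (1 − 0.726)^2 = 0.925
ΔR = 0.925 − 0.726 = 0.199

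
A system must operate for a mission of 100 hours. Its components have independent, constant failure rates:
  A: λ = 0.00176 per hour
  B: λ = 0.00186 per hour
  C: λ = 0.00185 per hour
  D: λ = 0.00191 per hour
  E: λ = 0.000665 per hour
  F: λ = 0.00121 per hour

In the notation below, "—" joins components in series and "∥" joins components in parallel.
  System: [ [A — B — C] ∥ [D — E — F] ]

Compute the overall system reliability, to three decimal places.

0.867

R(A) = exp(−0.00176 × 100) = 0.83862
R(B) = exp(−0.00186 × 100) = 0.83027
R(C) = exp(−0.00185 × 100) = 0.83110
R(D) = exp(−0.00191 × 100) = 0.82613
R(E) = exp(−0.000665 × 100) = 0.93566
R(F) = exp(−0.00121 × 100) = 0.88603
Series (A, B, and C): 0.83862 × 0.83027 × 0.83110 = 0.57868
Series (D, E, and F): 0.82613 × 0.93566 × 0.88603 = 0.68488
Parallel ([0.57868] and [0.68488]): 1 − (1 − 0.57868)(1 − 0.68488) = 0.867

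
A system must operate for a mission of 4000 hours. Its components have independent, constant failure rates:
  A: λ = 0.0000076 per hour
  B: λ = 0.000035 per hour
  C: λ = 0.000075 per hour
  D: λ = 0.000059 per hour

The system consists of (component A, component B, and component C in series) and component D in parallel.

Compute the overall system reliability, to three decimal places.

R(A) = exp(−0.0000076 × 4000) = 0.97006
R(B) = exp(−0.000035 × 4000) = 0.86936
R(C) = exp(−0.000075 × 4000) = 0.74082
R(D) = exp(−0.000059 × 4000) = 0.78978
Series (A, B, and C): 0.97006 × 0.86936 × 0.74082 = 0.62476
Parallel ([0.62476] and D): 1 − (1 − 0.62476)(1 − 0.78978) = 0.921

0.921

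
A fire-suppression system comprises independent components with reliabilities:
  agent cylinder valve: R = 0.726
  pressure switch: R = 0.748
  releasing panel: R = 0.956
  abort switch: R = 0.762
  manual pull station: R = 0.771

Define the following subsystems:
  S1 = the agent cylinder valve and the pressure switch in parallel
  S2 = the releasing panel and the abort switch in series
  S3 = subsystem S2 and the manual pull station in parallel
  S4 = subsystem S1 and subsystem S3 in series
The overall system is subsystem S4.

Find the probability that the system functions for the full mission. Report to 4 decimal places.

0.8731

Parallel (agent cylinder valve and pressure switch): 1 − (1 − 0.726000)(1 − 0.748000) = 0.930952
Series (releasing panel and abort switch): 0.956000 × 0.762000 = 0.728472
Parallel ([0.728472] and manual pull station): 1 − (1 − 0.728472)(1 − 0.771000) = 0.937820
Series ([0.930952] and [0.937820]): 0.930952 × 0.937820 = 0.8731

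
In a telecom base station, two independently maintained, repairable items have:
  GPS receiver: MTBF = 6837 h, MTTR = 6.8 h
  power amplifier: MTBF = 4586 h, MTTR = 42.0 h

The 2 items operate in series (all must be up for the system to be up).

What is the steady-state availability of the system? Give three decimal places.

0.990

A(GPS receiver) = MTBF/(MTBF+MTTR) = 6837/(6837+6.8) = 0.999006
A(power amplifier) = MTBF/(MTBF+MTTR) = 4586/(4586+42.0) = 0.990925
Series availability: 0.999006 × 0.990925 = 0.990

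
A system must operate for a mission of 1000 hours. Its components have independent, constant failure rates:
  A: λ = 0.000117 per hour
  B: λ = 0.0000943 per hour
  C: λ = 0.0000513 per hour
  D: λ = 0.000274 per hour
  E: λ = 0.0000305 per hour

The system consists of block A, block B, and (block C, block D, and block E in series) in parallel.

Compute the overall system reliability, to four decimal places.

R(A) = exp(−0.000117 × 1000) = 0.889585
R(B) = exp(−0.0000943 × 1000) = 0.910010
R(C) = exp(−0.0000513 × 1000) = 0.949994
R(D) = exp(−0.000274 × 1000) = 0.760332
R(E) = exp(−0.0000305 × 1000) = 0.969960
Series (C, D, and E): 0.949994 × 0.760332 × 0.969960 = 0.700613
Parallel (A, B, and [0.700613]): 1 − (1 − 0.889585)(1 − 0.910010)(1 − 0.700613) = 0.9970

0.9970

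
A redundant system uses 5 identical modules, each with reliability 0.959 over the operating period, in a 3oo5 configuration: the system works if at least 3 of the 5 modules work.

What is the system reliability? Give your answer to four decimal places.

0.9994

R = Σ_{i=3}^{5} C(5,i) p^i (1−p)^{5−i} with p = 0.959
C(5,3)·0.959^3·0.041^2 = 0.014826
C(5,4)·0.959^4·0.041^1 = 0.173392
C(5,5)·0.959^5·0.041^0 = 0.811135
Sum = 0.9994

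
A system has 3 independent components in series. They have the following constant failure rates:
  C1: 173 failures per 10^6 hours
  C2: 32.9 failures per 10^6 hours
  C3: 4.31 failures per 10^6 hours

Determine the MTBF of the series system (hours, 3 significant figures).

4760

Series of exponential components: λ_sys = Σ λ_i
λ_sys = 0.000173 + 0.0000329 + 0.00000431 = 2.1021e-04 /h
MTBF = 1 / λ_sys = 4760 h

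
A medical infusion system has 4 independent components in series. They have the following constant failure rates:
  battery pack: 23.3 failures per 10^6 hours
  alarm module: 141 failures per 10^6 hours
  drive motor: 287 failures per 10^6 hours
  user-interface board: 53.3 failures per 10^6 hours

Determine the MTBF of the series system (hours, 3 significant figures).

Series of exponential components: λ_sys = Σ λ_i
λ_sys = 0.0000233 + 0.000141 + 0.000287 + 0.0000533 = 5.0460e-04 /h
MTBF = 1 / λ_sys = 1980 h

1980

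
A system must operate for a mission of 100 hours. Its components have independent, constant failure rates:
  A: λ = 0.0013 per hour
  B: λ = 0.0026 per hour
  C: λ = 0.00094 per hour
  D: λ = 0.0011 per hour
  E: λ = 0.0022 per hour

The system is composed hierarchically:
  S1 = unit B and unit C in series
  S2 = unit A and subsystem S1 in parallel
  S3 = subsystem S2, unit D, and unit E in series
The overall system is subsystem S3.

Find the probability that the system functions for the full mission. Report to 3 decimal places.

R(A) = exp(−0.0013 × 100) = 0.87810
R(B) = exp(−0.0026 × 100) = 0.77105
R(C) = exp(−0.00094 × 100) = 0.91028
R(D) = exp(−0.0011 × 100) = 0.89583
R(E) = exp(−0.0022 × 100) = 0.80252
Series (B and C): 0.77105 × 0.91028 = 0.70187
Parallel (A and [0.70187]): 1 − (1 − 0.87810)(1 − 0.70187) = 0.96366
Series ([0.96366], D, and E): 0.96366 × 0.89583 × 0.80252 = 0.693

0.693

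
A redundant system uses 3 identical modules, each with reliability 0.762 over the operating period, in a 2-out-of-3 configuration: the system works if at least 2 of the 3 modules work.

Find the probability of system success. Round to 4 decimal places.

0.8570

R = Σ_{i=2}^{3} C(3,i) p^i (1−p)^{3−i} with p = 0.762
C(3,2)·0.762^2·0.238^1 = 0.414580
C(3,3)·0.762^3·0.238^0 = 0.442451
Sum = 0.8570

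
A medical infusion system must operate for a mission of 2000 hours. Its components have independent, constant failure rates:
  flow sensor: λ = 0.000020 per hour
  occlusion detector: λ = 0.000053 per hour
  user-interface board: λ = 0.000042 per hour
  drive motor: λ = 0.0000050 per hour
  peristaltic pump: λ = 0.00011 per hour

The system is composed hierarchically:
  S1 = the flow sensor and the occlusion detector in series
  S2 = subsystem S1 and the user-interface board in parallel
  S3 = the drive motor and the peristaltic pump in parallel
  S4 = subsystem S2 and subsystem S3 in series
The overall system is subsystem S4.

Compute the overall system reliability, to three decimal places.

R(flow sensor) = exp(−0.000020 × 2000) = 0.96079
R(occlusion detector) = exp(−0.000053 × 2000) = 0.89942
R(user-interface board) = exp(−0.000042 × 2000) = 0.91943
R(drive motor) = exp(−0.0000050 × 2000) = 0.99005
R(peristaltic pump) = exp(−0.00011 × 2000) = 0.80252
Series (flow sensor and occlusion detector): 0.96079 × 0.89942 = 0.86415
Parallel ([0.86415] and user-interface board): 1 − (1 − 0.86415)(1 − 0.91943) = 0.98905
Parallel (drive motor and peristaltic pump): 1 − (1 − 0.99005)(1 − 0.80252) = 0.99804
Series ([0.98905] and [0.99804]): 0.98905 × 0.99804 = 0.987

0.987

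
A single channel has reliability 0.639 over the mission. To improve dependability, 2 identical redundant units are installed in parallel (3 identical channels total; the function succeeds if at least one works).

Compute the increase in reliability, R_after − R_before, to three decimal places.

0.314

R_before = 0.639
R_after = 1 − (1 − 0.639)^3 = 0.953
ΔR = 0.953 − 0.639 = 0.314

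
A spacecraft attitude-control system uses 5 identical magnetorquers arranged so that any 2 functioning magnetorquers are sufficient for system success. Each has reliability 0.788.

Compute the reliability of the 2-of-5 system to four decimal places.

0.9916

R = Σ_{i=2}^{5} C(5,i) p^i (1−p)^{5−i} with p = 0.788
C(5,2)·0.788^2·0.212^3 = 0.059164
C(5,3)·0.788^3·0.212^2 = 0.219913
C(5,4)·0.788^4·0.212^1 = 0.408706
C(5,5)·0.788^5·0.212^0 = 0.303830
Sum = 0.9916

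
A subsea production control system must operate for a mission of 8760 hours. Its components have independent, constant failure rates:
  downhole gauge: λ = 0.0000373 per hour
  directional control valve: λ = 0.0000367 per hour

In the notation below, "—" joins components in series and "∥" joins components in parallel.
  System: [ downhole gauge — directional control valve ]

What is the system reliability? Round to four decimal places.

0.5230

R(downhole gauge) = exp(−0.0000373 × 8760) = 0.721265
R(directional control valve) = exp(−0.0000367 × 8760) = 0.725066
Series (downhole gauge and directional control valve): 0.721265 × 0.725066 = 0.5230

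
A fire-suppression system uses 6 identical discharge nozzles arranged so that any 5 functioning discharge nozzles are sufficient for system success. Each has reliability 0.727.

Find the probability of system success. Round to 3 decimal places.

0.480

R = Σ_{i=5}^{6} C(6,i) p^i (1−p)^{6−i} with p = 0.727
C(6,5)·0.727^5·0.273^1 = 0.33265
C(6,6)·0.727^6·0.273^0 = 0.14764
Sum = 0.480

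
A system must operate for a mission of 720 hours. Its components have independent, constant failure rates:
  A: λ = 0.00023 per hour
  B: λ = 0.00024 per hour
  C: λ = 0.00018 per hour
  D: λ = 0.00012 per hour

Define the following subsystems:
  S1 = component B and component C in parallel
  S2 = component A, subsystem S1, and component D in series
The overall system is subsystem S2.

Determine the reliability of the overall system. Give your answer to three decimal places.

R(A) = exp(−0.00023 × 720) = 0.84739
R(B) = exp(−0.00024 × 720) = 0.84131
R(C) = exp(−0.00018 × 720) = 0.87845
R(D) = exp(−0.00012 × 720) = 0.91723
Parallel (B and C): 1 − (1 − 0.84131)(1 − 0.87845) = 0.98071
Series (A, [0.98071], and D): 0.84739 × 0.98071 × 0.91723 = 0.762

0.762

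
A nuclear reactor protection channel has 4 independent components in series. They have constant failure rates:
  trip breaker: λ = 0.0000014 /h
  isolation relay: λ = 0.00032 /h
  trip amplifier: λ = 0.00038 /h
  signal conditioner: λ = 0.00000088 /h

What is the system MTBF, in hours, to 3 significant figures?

1420

Series of exponential components: λ_sys = Σ λ_i
λ_sys = 0.0000014 + 0.00032 + 0.00038 + 0.00000088 = 7.0228e-04 /h
MTBF = 1 / λ_sys = 1420 h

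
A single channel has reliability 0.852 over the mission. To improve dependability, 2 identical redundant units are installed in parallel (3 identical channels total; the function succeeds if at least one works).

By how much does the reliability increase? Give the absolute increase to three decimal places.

R_before = 0.852
R_after = 1 − (1 − 0.852)^3 = 0.997
ΔR = 0.997 − 0.852 = 0.145

0.145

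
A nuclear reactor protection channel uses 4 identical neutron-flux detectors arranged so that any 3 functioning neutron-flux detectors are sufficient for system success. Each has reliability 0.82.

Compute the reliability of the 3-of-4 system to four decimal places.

0.8491

R = Σ_{i=3}^{4} C(4,i) p^i (1−p)^{4−i} with p = 0.82
C(4,3)·0.82^3·0.18^1 = 0.396985
C(4,4)·0.82^4·0.18^0 = 0.452122
Sum = 0.8491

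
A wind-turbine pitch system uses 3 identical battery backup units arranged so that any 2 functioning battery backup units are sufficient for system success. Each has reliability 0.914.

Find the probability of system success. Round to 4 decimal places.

0.9791

R = Σ_{i=2}^{3} C(3,i) p^i (1−p)^{3−i} with p = 0.914
C(3,2)·0.914^2·0.086^1 = 0.215532
C(3,3)·0.914^3·0.086^0 = 0.763552
Sum = 0.9791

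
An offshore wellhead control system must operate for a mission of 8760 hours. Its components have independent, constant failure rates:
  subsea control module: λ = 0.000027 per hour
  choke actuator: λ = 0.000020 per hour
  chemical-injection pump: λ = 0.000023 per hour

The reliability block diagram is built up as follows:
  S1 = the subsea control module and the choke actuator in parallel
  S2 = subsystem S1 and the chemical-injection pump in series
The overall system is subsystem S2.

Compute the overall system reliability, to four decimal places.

0.7898

R(subsea control module) = exp(−0.000027 × 8760) = 0.789370
R(choke actuator) = exp(−0.000020 × 8760) = 0.839289
R(chemical-injection pump) = exp(−0.000023 × 8760) = 0.817520
Parallel (subsea control module and choke actuator): 1 − (1 − 0.789370)(1 − 0.839289) = 0.966149
Series ([0.966149] and chemical-injection pump): 0.966149 × 0.817520 = 0.7898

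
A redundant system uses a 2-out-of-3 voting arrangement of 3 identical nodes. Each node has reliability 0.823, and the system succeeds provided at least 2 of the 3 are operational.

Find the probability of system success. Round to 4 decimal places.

R = Σ_{i=2}^{3} C(3,i) p^i (1−p)^{3−i} with p = 0.823
C(3,2)·0.823^2·0.177^1 = 0.359662
C(3,3)·0.823^3·0.177^0 = 0.557442
Sum = 0.9171

0.9171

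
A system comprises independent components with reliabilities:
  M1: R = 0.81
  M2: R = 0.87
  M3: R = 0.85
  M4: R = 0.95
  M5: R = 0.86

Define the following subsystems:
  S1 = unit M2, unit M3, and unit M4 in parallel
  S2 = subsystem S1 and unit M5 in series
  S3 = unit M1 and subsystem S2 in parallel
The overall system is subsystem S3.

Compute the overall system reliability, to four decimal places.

0.9732

Parallel (M2, M3, and M4): 1 − (1 − 0.870000)(1 − 0.850000)(1 − 0.950000) = 0.999025
Series ([0.999025] and M5): 0.999025 × 0.860000 = 0.859162
Parallel (M1 and [0.859162]): 1 − (1 − 0.810000)(1 − 0.859162) = 0.9732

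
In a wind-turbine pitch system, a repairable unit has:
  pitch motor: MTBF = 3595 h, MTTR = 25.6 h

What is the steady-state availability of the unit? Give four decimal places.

0.9929

A(pitch motor) = MTBF/(MTBF+MTTR) = 3595/(3595+25.6) = 0.9929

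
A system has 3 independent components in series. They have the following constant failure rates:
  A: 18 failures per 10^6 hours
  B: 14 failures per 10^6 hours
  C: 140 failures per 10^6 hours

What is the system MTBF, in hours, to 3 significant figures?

Series of exponential components: λ_sys = Σ λ_i
λ_sys = 0.000018 + 0.000014 + 0.00014 = 1.7200e-04 /h
MTBF = 1 / λ_sys = 5810 h

5810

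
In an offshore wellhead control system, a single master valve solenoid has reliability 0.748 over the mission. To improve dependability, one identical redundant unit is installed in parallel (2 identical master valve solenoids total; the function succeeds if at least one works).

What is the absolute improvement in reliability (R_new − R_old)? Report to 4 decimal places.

R_before = 0.748
R_after = 1 − (1 − 0.748)^2 = 0.9365
ΔR = 0.9365 − 0.748 = 0.1885

0.1885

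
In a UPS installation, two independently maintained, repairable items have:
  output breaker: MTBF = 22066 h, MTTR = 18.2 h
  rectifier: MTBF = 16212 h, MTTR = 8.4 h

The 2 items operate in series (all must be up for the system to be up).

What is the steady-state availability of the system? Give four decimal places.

A(output breaker) = MTBF/(MTBF+MTTR) = 22066/(22066+18.2) = 0.999176
A(rectifier) = MTBF/(MTBF+MTTR) = 16212/(16212+8.4) = 0.999482
Series availability: 0.999176 × 0.999482 = 0.9987

0.9987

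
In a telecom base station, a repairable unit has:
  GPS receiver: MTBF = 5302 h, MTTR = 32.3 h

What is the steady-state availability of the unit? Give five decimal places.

A(GPS receiver) = MTBF/(MTBF+MTTR) = 5302/(5302+32.3) = 0.99394

0.99394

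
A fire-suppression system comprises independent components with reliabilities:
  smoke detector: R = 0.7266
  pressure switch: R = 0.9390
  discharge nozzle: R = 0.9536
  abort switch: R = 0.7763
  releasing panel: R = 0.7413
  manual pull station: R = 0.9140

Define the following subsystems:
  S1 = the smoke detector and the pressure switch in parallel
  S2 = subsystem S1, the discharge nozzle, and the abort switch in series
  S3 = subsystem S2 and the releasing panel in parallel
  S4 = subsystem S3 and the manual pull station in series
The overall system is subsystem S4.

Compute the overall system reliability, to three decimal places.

Parallel (smoke detector and pressure switch): 1 − (1 − 0.72660)(1 − 0.93900) = 0.98332
Series ([0.98332], discharge nozzle, and abort switch): 0.98332 × 0.95360 × 0.77630 = 0.72793
Parallel ([0.72793] and releasing panel): 1 − (1 − 0.72793)(1 − 0.74130) = 0.92962
Series ([0.92962] and manual pull station): 0.92962 × 0.91400 = 0.850

0.850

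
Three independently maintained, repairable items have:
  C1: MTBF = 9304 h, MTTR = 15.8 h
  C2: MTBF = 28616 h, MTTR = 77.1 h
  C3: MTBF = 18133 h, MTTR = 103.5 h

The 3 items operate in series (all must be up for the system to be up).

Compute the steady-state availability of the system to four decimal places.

A(C1) = MTBF/(MTBF+MTTR) = 9304/(9304+15.8) = 0.998305
A(C2) = MTBF/(MTBF+MTTR) = 28616/(28616+77.1) = 0.997313
A(C3) = MTBF/(MTBF+MTTR) = 18133/(18133+103.5) = 0.994325
Series availability: 0.998305 × 0.997313 × 0.994325 = 0.9900

0.9900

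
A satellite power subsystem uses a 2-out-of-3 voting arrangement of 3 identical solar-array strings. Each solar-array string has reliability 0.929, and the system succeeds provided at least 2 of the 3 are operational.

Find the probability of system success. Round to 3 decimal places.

0.986

R = Σ_{i=2}^{3} C(3,i) p^i (1−p)^{3−i} with p = 0.929
C(3,2)·0.929^2·0.071^1 = 0.18383
C(3,3)·0.929^3·0.071^0 = 0.80177
Sum = 0.986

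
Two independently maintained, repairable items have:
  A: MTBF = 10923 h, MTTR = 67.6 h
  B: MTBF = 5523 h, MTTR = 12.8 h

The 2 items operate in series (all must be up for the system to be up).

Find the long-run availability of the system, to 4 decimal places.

0.9916

A(A) = MTBF/(MTBF+MTTR) = 10923/(10923+67.6) = 0.993849
A(B) = MTBF/(MTBF+MTTR) = 5523/(5523+12.8) = 0.997688
Series availability: 0.993849 × 0.997688 = 0.9916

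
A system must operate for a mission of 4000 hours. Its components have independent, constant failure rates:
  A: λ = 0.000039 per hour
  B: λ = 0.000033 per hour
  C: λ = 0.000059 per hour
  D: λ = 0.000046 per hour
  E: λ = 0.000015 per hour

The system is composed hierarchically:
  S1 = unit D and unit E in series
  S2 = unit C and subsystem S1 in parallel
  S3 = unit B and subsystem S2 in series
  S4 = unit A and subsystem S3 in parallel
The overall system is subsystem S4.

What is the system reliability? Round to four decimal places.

0.9764

R(A) = exp(−0.000039 × 4000) = 0.855559
R(B) = exp(−0.000033 × 4000) = 0.876341
R(C) = exp(−0.000059 × 4000) = 0.789781
R(D) = exp(−0.000046 × 4000) = 0.831936
R(E) = exp(−0.000015 × 4000) = 0.941765
Series (D and E): 0.831936 × 0.941765 = 0.783488
Parallel (C and [0.783488]): 1 − (1 − 0.789781)(1 − 0.783488) = 0.954485
Series (B and [0.954485]): 0.876341 × 0.954485 = 0.836454
Parallel (A and [0.836454]): 1 − (1 − 0.855559)(1 − 0.836454) = 0.9764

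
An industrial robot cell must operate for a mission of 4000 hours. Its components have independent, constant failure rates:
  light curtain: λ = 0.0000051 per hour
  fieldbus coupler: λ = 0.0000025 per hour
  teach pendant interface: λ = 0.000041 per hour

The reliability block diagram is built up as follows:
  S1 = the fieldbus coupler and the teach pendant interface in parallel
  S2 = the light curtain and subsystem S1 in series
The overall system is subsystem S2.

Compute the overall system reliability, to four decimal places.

R(light curtain) = exp(−0.0000051 × 4000) = 0.979807
R(fieldbus coupler) = exp(−0.0000025 × 4000) = 0.990050
R(teach pendant interface) = exp(−0.000041 × 4000) = 0.848742
Parallel (fieldbus coupler and teach pendant interface): 1 − (1 − 0.990050)(1 − 0.848742) = 0.998495
Series (light curtain and [0.998495]): 0.979807 × 0.998495 = 0.9783

0.9783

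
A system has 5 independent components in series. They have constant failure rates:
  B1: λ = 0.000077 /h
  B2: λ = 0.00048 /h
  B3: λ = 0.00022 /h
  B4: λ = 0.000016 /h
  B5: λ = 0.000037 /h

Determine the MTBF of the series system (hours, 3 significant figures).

Series of exponential components: λ_sys = Σ λ_i
λ_sys = 0.000077 + 0.00048 + 0.00022 + 0.000016 + 0.000037 = 8.3000e-04 /h
MTBF = 1 / λ_sys = 1200 h

1200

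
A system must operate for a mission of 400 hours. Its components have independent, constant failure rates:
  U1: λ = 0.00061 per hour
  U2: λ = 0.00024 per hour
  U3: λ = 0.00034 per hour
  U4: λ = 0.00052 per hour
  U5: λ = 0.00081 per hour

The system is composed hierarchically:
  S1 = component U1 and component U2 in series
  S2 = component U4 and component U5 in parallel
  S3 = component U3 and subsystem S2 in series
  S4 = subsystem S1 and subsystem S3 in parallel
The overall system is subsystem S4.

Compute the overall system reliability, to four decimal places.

R(U1) = exp(−0.00061 × 400) = 0.783488
R(U2) = exp(−0.00024 × 400) = 0.908464
R(U3) = exp(−0.00034 × 400) = 0.872843
R(U4) = exp(−0.00052 × 400) = 0.812207
R(U5) = exp(−0.00081 × 400) = 0.723250
Series (U1 and U2): 0.783488 × 0.908464 = 0.711771
Parallel (U4 and U5): 1 − (1 − 0.812207)(1 − 0.723250) = 0.948028
Series (U3 and [0.948028]): 0.872843 × 0.948028 = 0.827480
Parallel ([0.711771] and [0.827480]): 1 − (1 − 0.711771)(1 − 0.827480) = 0.9503

0.9503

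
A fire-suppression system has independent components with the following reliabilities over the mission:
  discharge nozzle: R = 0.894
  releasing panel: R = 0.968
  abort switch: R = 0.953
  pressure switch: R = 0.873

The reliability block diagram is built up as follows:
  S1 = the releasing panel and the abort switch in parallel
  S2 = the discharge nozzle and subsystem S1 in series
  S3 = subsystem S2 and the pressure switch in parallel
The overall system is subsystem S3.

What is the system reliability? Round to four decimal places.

0.9864

Parallel (releasing panel and abort switch): 1 − (1 − 0.968000)(1 − 0.953000) = 0.998496
Series (discharge nozzle and [0.998496]): 0.894000 × 0.998496 = 0.892655
Parallel ([0.892655] and pressure switch): 1 − (1 − 0.892655)(1 − 0.873000) = 0.9864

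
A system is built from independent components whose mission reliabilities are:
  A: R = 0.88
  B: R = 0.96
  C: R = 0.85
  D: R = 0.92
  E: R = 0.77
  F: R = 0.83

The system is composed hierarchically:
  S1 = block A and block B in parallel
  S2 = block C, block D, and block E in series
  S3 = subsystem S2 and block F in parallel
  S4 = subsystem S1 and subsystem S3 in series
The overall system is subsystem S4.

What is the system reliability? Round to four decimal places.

Parallel (A and B): 1 − (1 − 0.880000)(1 − 0.960000) = 0.995200
Series (C, D, and E): 0.850000 × 0.920000 × 0.770000 = 0.602140
Parallel ([0.602140] and F): 1 − (1 − 0.602140)(1 − 0.830000) = 0.932364
Series ([0.995200] and [0.932364]): 0.995200 × 0.932364 = 0.9279

0.9279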